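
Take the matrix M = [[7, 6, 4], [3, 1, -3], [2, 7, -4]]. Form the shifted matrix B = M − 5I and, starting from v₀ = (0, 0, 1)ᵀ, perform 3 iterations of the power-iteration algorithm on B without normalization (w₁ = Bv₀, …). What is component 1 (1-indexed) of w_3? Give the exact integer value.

B = M − 5I has rows (2, 6, 4); (3, -4, -3); (2, 7, -9)
w1 = Bv₀ = (4, -3, -9)
w2 = Bw1 = (-46, 51, 68)
w3 = Bw2 = (486, -546, -347)
Requested component of w3: 486

486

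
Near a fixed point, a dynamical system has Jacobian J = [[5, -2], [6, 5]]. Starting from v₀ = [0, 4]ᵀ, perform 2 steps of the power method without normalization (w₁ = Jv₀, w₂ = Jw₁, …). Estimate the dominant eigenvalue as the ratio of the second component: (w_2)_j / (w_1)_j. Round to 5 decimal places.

w1 = Jv₀ = (-8, 20)
w2 = Jw1 = (-80, 52)
Ratio at component: 52 / 20 = 2.60000

λ ≈ 2.60000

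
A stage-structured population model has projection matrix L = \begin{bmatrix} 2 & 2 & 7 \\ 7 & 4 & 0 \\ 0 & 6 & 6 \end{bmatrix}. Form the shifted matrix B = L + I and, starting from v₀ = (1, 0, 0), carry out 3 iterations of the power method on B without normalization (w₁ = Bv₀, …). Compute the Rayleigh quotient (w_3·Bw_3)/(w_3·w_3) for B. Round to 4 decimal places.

B = L + I has rows (3, 2, 7); (7, 5, 0); (0, 6, 7)
w1 = Bv₀ = (3, 7, 0)
w2 = Bw1 = (23, 56, 42)
w3 = Bw2 = (475, 441, 630)
Bw3 = (6717, 5530, 7056)
w3·Bw3 = 10074585; w3·w3 = 817006; μ ≈ 10074585/817006 = 12.3311

μ ≈ 12.3311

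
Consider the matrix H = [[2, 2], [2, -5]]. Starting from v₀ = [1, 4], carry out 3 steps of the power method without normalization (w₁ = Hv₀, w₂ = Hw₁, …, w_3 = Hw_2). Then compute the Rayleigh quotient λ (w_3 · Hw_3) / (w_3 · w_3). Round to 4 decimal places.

λ ≈ -5.5086

w1 = Hv₀ = (2·1 + 2·4; 2·1 + (-5)·4) = (10, -18)
w2 = Hw1 = (2·10 + 2·(-18); 2·10 + (-5)·(-18)) = (-16, 110)
w3 = Hw2 = (188, -582)
Hw3 = (-788, 3286)
w3·Hw3 = 188·(-788) + (-582)·3286 = -2060596; w3·w3 = 188·188 + (-582)·(-582) = 374068
λ ≈ -2060596/374068 = -5.5086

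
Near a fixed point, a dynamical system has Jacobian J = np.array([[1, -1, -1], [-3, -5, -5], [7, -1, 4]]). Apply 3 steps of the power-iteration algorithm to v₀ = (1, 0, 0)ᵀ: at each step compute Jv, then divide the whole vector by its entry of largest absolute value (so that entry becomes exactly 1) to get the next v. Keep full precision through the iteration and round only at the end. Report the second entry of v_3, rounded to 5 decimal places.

-0.42857

Jv0 = (1.000000, -3.000000, 7.000000); divide by 7.000000 → v1 = (0.142857, -0.428571, 1.000000)
Jv1 = (-0.428571, -3.285714, 5.428571); divide by 5.428571 → v2 = (-0.078947, -0.605263, 1.000000)
Jv2 = (-0.473684, -1.736842, 4.052632); divide by 4.052632 → v3 = (-0.116883, -0.428571, 1.000000)
Requested entry of v3: -66/154 = -0.42857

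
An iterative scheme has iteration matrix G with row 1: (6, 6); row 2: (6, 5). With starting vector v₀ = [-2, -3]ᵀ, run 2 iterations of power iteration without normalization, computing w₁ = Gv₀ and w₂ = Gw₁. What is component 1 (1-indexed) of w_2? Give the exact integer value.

w1 = Gv₀ = (-30, -27)
w2 = Gw1 = (-342, -315)
The requested component of w2 is -342.

-342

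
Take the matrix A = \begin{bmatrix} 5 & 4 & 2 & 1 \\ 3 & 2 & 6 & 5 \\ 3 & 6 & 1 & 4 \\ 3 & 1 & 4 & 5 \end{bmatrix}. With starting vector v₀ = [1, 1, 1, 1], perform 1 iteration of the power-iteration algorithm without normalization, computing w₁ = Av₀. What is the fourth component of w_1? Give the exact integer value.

w1 = Av₀ = (5·1 + 4·1 + 2·1 + 1·1; 3·1 + 2·1 + 6·1 + 5·1; 3·1 + 6·1 + 1·1 + 4·1; 3·1 + 1·1 + 4·1 + 5·1) = (12, 16, 14, 13)
The requested component of w1 is 13.

13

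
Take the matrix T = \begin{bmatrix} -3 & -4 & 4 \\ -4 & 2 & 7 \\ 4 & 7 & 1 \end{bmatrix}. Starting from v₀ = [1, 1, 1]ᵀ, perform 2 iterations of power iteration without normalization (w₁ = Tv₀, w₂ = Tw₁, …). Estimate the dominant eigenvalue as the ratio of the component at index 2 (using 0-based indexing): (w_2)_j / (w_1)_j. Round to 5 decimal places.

λ ≈ 2.91667

w1 = Tv₀ = (-3, 5, 12)
w2 = Tw1 = (37, 106, 35)
Ratio at component: 35 / 12 = 2.91667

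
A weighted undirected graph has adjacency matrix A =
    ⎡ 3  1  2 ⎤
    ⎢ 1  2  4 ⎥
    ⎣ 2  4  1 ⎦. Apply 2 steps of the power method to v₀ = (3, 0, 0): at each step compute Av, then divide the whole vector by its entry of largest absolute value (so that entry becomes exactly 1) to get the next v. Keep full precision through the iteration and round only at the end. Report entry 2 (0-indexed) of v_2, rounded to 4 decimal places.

Av0 = (9.00000, 3.00000, 6.00000); divide by 9.00000 → v1 = (1.00000, 0.33333, 0.66667)
Av1 = (4.66667, 4.33333, 4.00000); divide by 4.66667 → v2 = (1.00000, 0.92857, 0.85714)
Requested entry of v2: 36/42 = 0.8571

0.8571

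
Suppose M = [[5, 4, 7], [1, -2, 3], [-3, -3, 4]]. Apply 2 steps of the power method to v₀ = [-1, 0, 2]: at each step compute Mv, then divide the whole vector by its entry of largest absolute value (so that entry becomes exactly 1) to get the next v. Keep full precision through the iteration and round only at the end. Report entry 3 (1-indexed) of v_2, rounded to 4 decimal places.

Mv0 = (9.00000, 5.00000, 11.00000); divide by 11.00000 → v1 = (0.81818, 0.45455, 1.00000)
Mv1 = (12.90909, 2.90909, 0.18182); divide by 12.90909 → v2 = (1.00000, 0.22535, 0.01408)
Requested entry of v2: 2/142 = 0.0141

0.0141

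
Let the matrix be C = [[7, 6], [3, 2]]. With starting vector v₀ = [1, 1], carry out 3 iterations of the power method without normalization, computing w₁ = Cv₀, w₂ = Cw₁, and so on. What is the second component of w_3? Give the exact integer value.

461

w1 = Cv₀ = (13, 5)
w2 = Cw1 = (121, 49)
w3 = Cw2 = (1141, 461)
The requested component of w3 is 461.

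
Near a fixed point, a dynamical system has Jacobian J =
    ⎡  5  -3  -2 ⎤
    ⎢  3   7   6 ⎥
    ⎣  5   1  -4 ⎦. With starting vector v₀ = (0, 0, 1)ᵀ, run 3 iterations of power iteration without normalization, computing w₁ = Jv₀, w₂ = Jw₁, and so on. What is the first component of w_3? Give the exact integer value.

w1 = Jv₀ = (-2, 6, -4)
w2 = Jw1 = (-20, 12, 12)
w3 = Jw2 = (-160, 96, -136)
The requested component of w3 is -160.

-160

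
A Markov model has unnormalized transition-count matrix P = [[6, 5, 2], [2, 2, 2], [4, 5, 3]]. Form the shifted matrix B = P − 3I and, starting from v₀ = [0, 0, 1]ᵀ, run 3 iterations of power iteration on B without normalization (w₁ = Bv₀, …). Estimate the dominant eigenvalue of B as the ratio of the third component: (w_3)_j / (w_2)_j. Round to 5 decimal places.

4.11111

B = P − 3I has rows (3, 5, 2); (2, -1, 2); (4, 5, 0)
w1 = Bv₀ = (2, 2, 0)
w2 = Bw1 = (16, 2, 18)
w3 = Bw2 = (94, 66, 74)
Ratio: 74/18 = 4.11111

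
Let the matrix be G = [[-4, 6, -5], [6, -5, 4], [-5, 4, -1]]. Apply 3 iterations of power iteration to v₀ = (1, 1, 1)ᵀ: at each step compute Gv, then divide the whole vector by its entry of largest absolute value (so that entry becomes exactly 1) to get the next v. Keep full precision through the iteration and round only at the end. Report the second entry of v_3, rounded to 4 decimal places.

1.0000

Gv0 = (-3.00000, 5.00000, -2.00000); divide by 5.00000 → v1 = (-0.60000, 1.00000, -0.40000)
Gv1 = (10.40000, -10.20000, 7.40000); divide by 10.40000 → v2 = (1.00000, -0.98077, 0.71154)
Gv2 = (-13.44231, 13.75000, -9.63462); divide by 13.75000 → v3 = (-0.97762, 1.00000, -0.70070)
Requested entry of v3: 715/715 = 1.0000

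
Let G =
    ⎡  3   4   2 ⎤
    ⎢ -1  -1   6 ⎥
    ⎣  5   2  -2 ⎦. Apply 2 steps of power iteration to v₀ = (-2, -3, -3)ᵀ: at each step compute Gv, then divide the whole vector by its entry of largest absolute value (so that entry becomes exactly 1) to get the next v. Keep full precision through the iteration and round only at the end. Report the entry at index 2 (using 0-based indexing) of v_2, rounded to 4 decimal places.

0.8750

Gv0 = (-24.00000, -13.00000, -10.00000); divide by -24.00000 → v1 = (1.00000, 0.54167, 0.41667)
Gv1 = (6.00000, 0.95833, 5.25000); divide by 6.00000 → v2 = (1.00000, 0.15972, 0.87500)
Requested entry of v2: -126/-144 = 0.8750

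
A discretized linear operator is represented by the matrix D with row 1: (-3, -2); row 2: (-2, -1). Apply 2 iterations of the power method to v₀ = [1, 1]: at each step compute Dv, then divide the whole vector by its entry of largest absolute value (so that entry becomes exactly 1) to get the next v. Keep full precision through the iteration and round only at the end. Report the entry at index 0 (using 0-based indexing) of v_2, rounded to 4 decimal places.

Dv0 = (-5.00000, -3.00000); divide by -5.00000 → v1 = (1.00000, 0.60000)
Dv1 = (-4.20000, -2.60000); divide by -4.20000 → v2 = (1.00000, 0.61905)
Requested entry of v2: 21/21 = 1.0000

1.0000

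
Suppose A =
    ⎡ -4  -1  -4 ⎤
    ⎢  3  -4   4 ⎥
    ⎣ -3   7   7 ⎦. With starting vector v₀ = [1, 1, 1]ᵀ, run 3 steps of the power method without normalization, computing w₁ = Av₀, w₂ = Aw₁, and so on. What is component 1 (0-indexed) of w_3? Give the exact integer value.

447

w1 = Av₀ = (-9, 3, 11)
w2 = Aw1 = (-11, 5, 125)
w3 = Aw2 = (-461, 447, 943)
The requested component of w3 is 447.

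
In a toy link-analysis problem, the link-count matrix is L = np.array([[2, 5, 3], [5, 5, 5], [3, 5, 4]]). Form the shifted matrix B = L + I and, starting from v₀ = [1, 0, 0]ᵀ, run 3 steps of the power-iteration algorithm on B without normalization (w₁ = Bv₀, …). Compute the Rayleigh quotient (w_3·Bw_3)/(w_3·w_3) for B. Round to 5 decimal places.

B = L + I has rows (3, 5, 3); (5, 6, 5); (3, 5, 5)
w1 = Bv₀ = (3, 5, 3)
w2 = Bw1 = (43, 60, 49)
w3 = Bw2 = (576, 820, 674)
Bw3 = (7850, 11170, 9198)
w3·Bw3 = 19880452; w3·w3 = 1458452; μ ≈ 19880452/1458452 = 13.63120

μ ≈ 13.63120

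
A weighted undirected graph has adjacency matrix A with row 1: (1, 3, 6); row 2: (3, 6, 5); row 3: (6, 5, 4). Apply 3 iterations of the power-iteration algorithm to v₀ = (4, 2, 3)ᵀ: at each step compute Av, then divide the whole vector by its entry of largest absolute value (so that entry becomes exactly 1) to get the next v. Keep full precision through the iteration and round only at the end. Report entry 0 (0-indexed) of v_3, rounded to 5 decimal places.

0.71733

Av0 = (28.000000, 39.000000, 46.000000); divide by 46.000000 → v1 = (0.608696, 0.847826, 1.000000)
Av1 = (9.152174, 11.913043, 11.891304); divide by 11.913043 → v2 = (0.768248, 1.000000, 0.998175)
Av2 = (9.757299, 13.295620, 13.602190); divide by 13.602190 → v3 = (0.717333, 0.977462, 1.000000)
Requested entry of v3: 5347/7454 = 0.71733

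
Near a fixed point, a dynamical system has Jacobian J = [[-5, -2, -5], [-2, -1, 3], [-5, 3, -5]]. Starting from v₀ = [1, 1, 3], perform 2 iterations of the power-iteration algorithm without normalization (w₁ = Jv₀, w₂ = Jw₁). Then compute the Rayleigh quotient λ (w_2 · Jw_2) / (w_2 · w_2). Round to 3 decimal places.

w1 = Jv₀ = (-22, 6, -17)
w2 = Jw1 = (183, -13, 213)
Jw2 = (-1954, 286, -2019)
w2·Jw2 = 183·(-1954) + (-13)·286 + 213·(-2019) = -791347; w2·w2 = 183·183 + (-13)·(-13) + 213·213 = 79027
λ ≈ -791347/79027 = -10.014

λ ≈ -10.014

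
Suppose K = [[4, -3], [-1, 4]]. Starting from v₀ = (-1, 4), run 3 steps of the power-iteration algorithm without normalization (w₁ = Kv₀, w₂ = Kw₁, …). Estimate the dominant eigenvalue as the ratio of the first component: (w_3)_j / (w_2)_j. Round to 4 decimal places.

w1 = Kv₀ = (-16, 17)
w2 = Kw1 = (-115, 84)
w3 = Kw2 = (-712, 451)
Ratio at component: -712 / -115 = 6.1913

λ ≈ 6.1913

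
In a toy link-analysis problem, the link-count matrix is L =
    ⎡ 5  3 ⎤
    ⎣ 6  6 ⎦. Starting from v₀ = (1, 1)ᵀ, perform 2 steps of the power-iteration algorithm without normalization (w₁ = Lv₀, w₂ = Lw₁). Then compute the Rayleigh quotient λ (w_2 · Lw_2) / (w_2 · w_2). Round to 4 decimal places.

9.7819

w1 = Lv₀ = (5·1 + 3·1; 6·1 + 6·1) = (8, 12)
w2 = Lw1 = (5·8 + 3·12; 6·8 + 6·12) = (76, 120)
Lw2 = (740, 1176)
w2·Lw2 = 76·740 + 120·1176 = 197360; w2·w2 = 76·76 + 120·120 = 20176
λ ≈ 197360/20176 = 9.7819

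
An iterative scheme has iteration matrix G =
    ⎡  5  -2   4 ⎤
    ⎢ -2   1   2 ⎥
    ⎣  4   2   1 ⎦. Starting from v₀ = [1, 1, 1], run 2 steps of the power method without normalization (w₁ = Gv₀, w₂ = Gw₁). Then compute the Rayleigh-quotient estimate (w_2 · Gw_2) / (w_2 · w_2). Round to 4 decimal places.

λ ≈ 7.4514

w1 = Gv₀ = (5·1 + (-2)·1 + 4·1; (-2)·1 + 1·1 + 2·1; 4·1 + 2·1 + 1·1) = (7, 1, 7)
w2 = Gw1 = (5·7 + (-2)·1 + 4·7; (-2)·7 + 1·1 + 2·7; 4·7 + 2·1 + 1·7) = (61, 1, 37)
Gw2 = (451, -47, 283)
w2·Gw2 = 61·451 + 1·(-47) + 37·283 = 37935; w2·w2 = 61·61 + 1·1 + 37·37 = 5091
λ ≈ 37935/5091 = 7.4514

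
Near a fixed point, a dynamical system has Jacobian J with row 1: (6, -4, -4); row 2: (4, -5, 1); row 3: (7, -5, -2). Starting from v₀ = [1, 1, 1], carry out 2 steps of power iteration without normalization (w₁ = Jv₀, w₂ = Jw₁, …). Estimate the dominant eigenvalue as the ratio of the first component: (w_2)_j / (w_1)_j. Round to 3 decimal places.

w1 = Jv₀ = (-2, 0, 0)
w2 = Jw1 = (-12, -8, -14)
Ratio at component: -12 / -2 = 6.000

λ ≈ 6.000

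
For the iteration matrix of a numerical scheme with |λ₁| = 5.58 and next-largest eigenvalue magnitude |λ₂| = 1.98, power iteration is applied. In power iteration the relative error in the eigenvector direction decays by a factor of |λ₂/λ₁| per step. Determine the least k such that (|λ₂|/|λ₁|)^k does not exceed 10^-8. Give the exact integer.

|λ₂/λ₁| = 1.98/5.58 = 0.35484
Need k ≥ ln(10^-8) / ln(0.35484) = -18.4207 / -1.0361 ≈ 17.779
Smallest integer k satisfying the bound: 18

18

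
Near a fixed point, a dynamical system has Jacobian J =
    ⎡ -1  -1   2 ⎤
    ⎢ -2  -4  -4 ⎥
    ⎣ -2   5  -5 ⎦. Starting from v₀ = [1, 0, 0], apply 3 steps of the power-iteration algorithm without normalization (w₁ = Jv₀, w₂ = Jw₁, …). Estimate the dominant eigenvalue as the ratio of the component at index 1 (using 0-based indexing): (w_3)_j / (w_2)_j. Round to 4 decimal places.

w1 = Jv₀ = (-1, -2, -2)
w2 = Jw1 = (-1, 18, 2)
w3 = Jw2 = (-13, -78, 82)
Ratio at component: -78 / 18 = -4.3333

λ ≈ -4.3333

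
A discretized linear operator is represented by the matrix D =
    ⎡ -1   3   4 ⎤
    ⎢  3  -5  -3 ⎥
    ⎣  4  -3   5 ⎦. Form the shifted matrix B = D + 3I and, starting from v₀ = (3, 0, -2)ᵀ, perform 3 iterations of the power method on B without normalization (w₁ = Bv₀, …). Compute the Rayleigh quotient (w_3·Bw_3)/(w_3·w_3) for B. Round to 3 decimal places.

B = D + 3I has rows (2, 3, 4); (3, -2, -3); (4, -3, 8)
w1 = Bv₀ = (2·3 + 3·0 + 4·(-2); 3·3 + (-2)·0 + (-3)·(-2); 4·3 + (-3)·0 + 8·(-2)) = (-2, 15, -4)
w2 = Bw1 = (2·(-2) + 3·15 + 4·(-4); 3·(-2) + (-2)·15 + (-3)·(-4); 4·(-2) + (-3)·15 + 8·(-4)) = (25, -24, -85)
w3 = Bw2 = (-362, 378, -508)
Bw3 = (-1622, -318, -6646)
w3·Bw3 = 3843128; w3·w3 = 531992; μ ≈ 3843128/531992 = 7.224

7.224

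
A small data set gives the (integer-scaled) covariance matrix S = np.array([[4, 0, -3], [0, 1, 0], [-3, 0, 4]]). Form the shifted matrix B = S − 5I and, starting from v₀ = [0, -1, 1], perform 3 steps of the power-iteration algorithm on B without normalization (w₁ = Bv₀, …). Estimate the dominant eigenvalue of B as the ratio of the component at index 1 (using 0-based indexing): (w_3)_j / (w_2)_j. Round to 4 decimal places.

-4.0000

B = S − 5I has rows (-1, 0, -3); (0, -4, 0); (-3, 0, -1)
w1 = Bv₀ = (-3, 4, -1)
w2 = Bw1 = (6, -16, 10)
w3 = Bw2 = (-36, 64, -28)
Ratio: 64/-16 = -4.0000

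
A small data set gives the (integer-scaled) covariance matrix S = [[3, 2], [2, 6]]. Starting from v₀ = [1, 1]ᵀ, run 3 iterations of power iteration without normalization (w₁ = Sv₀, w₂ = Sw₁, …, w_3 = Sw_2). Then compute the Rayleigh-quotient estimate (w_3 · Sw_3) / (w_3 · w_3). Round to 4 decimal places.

λ ≈ 6.9997

w1 = Sv₀ = (5, 8)
w2 = Sw1 = (31, 58)
w3 = Sw2 = (209, 410)
Sw3 = (1447, 2878)
w3·Sw3 = 209·1447 + 410·2878 = 1482403; w3·w3 = 209·209 + 410·410 = 211781
λ ≈ 1482403/211781 = 6.9997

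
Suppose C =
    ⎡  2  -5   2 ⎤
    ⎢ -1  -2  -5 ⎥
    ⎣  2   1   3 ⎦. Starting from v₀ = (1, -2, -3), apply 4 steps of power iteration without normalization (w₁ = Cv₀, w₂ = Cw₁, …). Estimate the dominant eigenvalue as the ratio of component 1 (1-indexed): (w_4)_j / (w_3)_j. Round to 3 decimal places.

5.657

w1 = Cv₀ = (6, 18, -9)
w2 = Cw1 = (-96, 3, 3)
w3 = Cw2 = (-201, 75, -180)
w4 = Cw3 = (-1137, 951, -867)
Ratio at component: -1137 / -201 = 5.657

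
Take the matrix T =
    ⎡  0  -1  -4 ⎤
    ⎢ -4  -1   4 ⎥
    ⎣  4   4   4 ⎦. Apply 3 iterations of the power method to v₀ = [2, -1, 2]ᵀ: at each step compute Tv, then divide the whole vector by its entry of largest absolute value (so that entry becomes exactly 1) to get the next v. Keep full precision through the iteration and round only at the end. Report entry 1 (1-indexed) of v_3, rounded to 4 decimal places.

Tv0 = (-7.00000, 1.00000, 12.00000); divide by 12.00000 → v1 = (-0.58333, 0.08333, 1.00000)
Tv1 = (-4.08333, 6.25000, 2.00000); divide by 6.25000 → v2 = (-0.65333, 1.00000, 0.32000)
Tv2 = (-2.28000, 2.89333, 2.66667); divide by 2.89333 → v3 = (-0.78802, 1.00000, 0.92166)
Requested entry of v3: -171/217 = -0.7880

-0.7880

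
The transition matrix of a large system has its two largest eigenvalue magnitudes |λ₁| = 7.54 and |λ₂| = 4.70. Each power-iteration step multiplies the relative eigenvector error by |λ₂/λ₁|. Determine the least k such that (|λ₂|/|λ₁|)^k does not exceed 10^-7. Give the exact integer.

|λ₂/λ₁| = 4.70/7.54 = 0.62334
Need k ≥ ln(10^-7) / ln(0.62334) = -16.1181 / -0.4727 ≈ 34.101
Smallest integer k satisfying the bound: 35

35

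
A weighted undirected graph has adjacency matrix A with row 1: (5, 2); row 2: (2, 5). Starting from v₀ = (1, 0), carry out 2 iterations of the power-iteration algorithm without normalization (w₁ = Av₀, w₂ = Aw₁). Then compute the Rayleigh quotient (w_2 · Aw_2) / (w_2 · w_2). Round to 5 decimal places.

6.86946

w1 = Av₀ = (5, 2)
w2 = Aw1 = (29, 20)
Aw2 = (185, 158)
w2·Aw2 = 29·185 + 20·158 = 8525; w2·w2 = 29·29 + 20·20 = 1241
λ ≈ 8525/1241 = 6.86946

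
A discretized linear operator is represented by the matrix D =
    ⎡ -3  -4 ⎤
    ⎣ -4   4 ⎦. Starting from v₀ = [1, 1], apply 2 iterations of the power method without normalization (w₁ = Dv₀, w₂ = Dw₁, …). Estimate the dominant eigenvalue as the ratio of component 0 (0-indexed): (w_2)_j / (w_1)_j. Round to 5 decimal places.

w1 = Dv₀ = ((-3)·1 + (-4)·1; (-4)·1 + 4·1) = (-7, 0)
w2 = Dw1 = ((-3)·(-7) + (-4)·0; (-4)·(-7) + 4·0) = (21, 28)
Ratio at component: 21 / -7 = -3.00000

-3.00000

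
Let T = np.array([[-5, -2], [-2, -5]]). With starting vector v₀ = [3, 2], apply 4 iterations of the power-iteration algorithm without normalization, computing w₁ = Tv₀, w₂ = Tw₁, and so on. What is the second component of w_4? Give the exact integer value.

5962

w1 = Tv₀ = (-19, -16)
w2 = Tw1 = (127, 118)
w3 = Tw2 = (-871, -844)
w4 = Tw3 = (6043, 5962)
The requested component of w4 is 5962.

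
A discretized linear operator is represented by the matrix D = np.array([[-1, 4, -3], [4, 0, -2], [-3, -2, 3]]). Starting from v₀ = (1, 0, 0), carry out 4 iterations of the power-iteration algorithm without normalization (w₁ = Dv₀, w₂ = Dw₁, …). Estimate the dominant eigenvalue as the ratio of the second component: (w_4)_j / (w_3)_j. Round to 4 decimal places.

2.6061

w1 = Dv₀ = ((-1)·1 + 4·0 + (-3)·0; 4·1 + 0·0 + (-2)·0; (-3)·1 + (-2)·0 + 3·0) = (-1, 4, -3)
w2 = Dw1 = ((-1)·(-1) + 4·4 + (-3)·(-3); 4·(-1) + 0·4 + (-2)·(-3); (-3)·(-1) + (-2)·4 + 3·(-3)) = (26, 2, -14)
w3 = Dw2 = (24, 132, -124)
w4 = Dw3 = (876, 344, -708)
Ratio at component: 344 / 132 = 2.6061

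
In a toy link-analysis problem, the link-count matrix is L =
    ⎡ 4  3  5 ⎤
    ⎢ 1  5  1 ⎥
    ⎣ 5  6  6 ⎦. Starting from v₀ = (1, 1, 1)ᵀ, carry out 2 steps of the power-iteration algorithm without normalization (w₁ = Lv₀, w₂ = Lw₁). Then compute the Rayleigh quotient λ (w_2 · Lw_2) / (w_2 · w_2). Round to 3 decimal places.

11.667

w1 = Lv₀ = (4·1 + 3·1 + 5·1; 1·1 + 5·1 + 1·1; 5·1 + 6·1 + 6·1) = (12, 7, 17)
w2 = Lw1 = (4·12 + 3·7 + 5·17; 1·12 + 5·7 + 1·17; 5·12 + 6·7 + 6·17) = (154, 64, 204)
Lw2 = (1828, 678, 2378)
w2·Lw2 = 154·1828 + 64·678 + 204·2378 = 810016; w2·w2 = 154·154 + 64·64 + 204·204 = 69428
λ ≈ 810016/69428 = 11.667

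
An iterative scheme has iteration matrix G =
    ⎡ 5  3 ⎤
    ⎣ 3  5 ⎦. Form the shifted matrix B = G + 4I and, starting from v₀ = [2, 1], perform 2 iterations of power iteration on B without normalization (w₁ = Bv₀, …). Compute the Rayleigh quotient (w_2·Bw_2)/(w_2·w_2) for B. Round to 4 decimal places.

B = G + 4I has rows (9, 3); (3, 9)
w1 = Bv₀ = (9·2 + 3·1; 3·2 + 9·1) = (21, 15)
w2 = Bw1 = (9·21 + 3·15; 3·21 + 9·15) = (234, 198)
Bw2 = (2700, 2484)
w2·Bw2 = 1123632; w2·w2 = 93960; μ ≈ 1123632/93960 = 11.9586

11.9586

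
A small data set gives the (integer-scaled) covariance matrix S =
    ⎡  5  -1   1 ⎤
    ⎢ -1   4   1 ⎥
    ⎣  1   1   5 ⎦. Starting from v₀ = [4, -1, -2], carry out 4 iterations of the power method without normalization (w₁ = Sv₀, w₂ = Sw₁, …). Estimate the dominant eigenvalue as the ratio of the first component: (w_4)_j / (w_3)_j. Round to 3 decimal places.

λ ≈ 5.547

w1 = Sv₀ = (5·4 + (-1)·(-1) + 1·(-2); (-1)·4 + 4·(-1) + 1·(-2); 1·4 + 1·(-1) + 5·(-2)) = (19, -10, -7)
w2 = Sw1 = (5·19 + (-1)·(-10) + 1·(-7); (-1)·19 + 4·(-10) + 1·(-7); 1·19 + 1·(-10) + 5·(-7)) = (98, -66, -26)
w3 = Sw2 = (530, -388, -98)
w4 = Sw3 = (2940, -2180, -348)
Ratio at component: 2940 / 530 = 5.547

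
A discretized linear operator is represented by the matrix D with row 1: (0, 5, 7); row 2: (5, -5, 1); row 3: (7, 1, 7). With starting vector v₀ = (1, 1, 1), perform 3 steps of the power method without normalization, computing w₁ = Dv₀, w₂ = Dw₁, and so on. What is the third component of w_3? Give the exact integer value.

2170

w1 = Dv₀ = (12, 1, 15)
w2 = Dw1 = (110, 70, 190)
w3 = Dw2 = (1680, 390, 2170)
The requested component of w3 is 2170.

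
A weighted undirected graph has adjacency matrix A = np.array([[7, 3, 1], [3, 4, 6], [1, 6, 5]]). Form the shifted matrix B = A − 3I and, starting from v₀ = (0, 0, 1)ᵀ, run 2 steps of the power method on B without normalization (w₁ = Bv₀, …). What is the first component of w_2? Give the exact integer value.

24

B = A − 3I has rows (4, 3, 1); (3, 1, 6); (1, 6, 2)
w1 = Bv₀ = (1, 6, 2)
w2 = Bw1 = (24, 21, 41)
Requested component of w2: 24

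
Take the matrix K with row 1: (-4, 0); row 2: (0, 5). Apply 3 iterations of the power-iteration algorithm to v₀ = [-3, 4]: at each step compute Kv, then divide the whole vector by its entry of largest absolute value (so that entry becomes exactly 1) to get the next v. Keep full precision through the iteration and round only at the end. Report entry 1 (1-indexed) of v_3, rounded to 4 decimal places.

Kv0 = (12.00000, 20.00000); divide by 20.00000 → v1 = (0.60000, 1.00000)
Kv1 = (-2.40000, 5.00000); divide by 5.00000 → v2 = (-0.48000, 1.00000)
Kv2 = (1.92000, 5.00000); divide by 5.00000 → v3 = (0.38400, 1.00000)
Requested entry of v3: 192/500 = 0.3840

0.3840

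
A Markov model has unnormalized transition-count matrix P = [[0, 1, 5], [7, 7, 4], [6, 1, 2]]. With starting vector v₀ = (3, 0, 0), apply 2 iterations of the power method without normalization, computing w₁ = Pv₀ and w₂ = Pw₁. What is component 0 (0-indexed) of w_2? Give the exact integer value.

w1 = Pv₀ = (0, 21, 18)
w2 = Pw1 = (111, 219, 57)
The requested component of w2 is 111.

111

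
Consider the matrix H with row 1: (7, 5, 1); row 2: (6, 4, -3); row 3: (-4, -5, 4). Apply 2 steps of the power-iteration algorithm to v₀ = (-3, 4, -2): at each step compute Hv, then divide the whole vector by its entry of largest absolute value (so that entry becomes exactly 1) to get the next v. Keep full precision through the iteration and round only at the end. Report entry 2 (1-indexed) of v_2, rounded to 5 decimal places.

-0.63889

Hv0 = (-3.000000, 4.000000, -16.000000); divide by -16.000000 → v1 = (0.187500, -0.250000, 1.000000)
Hv1 = (1.062500, -2.875000, 4.500000); divide by 4.500000 → v2 = (0.236111, -0.638889, 1.000000)
Requested entry of v2: 46/-72 = -0.63889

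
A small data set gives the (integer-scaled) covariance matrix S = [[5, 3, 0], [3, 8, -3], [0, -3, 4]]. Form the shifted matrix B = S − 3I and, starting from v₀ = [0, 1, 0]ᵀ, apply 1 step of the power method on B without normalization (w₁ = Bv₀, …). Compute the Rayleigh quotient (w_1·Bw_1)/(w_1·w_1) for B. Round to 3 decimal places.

B = S − 3I has rows (2, 3, 0); (3, 5, -3); (0, -3, 1)
w1 = Bv₀ = (3, 5, -3)
Bw1 = (21, 43, -18)
w1·Bw1 = 332; w1·w1 = 43; μ ≈ 332/43 = 7.721

7.721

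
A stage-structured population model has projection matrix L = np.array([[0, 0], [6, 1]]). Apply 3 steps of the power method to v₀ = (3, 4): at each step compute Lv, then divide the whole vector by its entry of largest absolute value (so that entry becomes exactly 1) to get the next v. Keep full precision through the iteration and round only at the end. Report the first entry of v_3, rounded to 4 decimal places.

0.0000

Lv0 = (0.00000, 22.00000); divide by 22.00000 → v1 = (0.00000, 1.00000)
Lv1 = (0.00000, 1.00000); divide by 1.00000 → v2 = (0.00000, 1.00000)
Lv2 = (0.00000, 1.00000); divide by 1.00000 → v3 = (0.00000, 1.00000)
Requested entry of v3: 0/22 = 0.0000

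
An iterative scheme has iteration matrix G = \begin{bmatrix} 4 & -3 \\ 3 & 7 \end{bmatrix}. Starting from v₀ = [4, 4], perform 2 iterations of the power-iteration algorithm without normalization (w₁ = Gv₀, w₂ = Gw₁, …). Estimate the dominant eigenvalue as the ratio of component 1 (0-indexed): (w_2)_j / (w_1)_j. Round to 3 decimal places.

w1 = Gv₀ = (4·4 + (-3)·4; 3·4 + 7·4) = (4, 40)
w2 = Gw1 = (4·4 + (-3)·40; 3·4 + 7·40) = (-104, 292)
Ratio at component: 292 / 40 = 7.300

7.300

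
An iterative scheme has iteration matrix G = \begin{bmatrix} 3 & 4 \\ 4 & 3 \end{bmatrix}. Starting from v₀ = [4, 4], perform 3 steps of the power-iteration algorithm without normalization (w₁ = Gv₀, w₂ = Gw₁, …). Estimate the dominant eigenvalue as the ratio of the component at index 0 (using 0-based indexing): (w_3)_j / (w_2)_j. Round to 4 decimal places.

λ ≈ 7.0000

w1 = Gv₀ = (28, 28)
w2 = Gw1 = (196, 196)
w3 = Gw2 = (1372, 1372)
Ratio at component: 1372 / 196 = 7.0000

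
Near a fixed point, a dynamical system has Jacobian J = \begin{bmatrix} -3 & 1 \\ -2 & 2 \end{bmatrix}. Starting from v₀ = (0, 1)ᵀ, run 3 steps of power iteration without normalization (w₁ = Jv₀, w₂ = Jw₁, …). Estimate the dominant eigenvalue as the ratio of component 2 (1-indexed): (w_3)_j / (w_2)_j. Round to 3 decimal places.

w1 = Jv₀ = ((-3)·0 + 1·1; (-2)·0 + 2·1) = (1, 2)
w2 = Jw1 = ((-3)·1 + 1·2; (-2)·1 + 2·2) = (-1, 2)
w3 = Jw2 = (5, 6)
Ratio at component: 6 / 2 = 3.000

λ ≈ 3.000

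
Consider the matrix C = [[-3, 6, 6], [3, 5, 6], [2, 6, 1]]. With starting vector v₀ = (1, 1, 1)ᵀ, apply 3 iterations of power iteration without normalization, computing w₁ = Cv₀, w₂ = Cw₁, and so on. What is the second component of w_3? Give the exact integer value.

1754

w1 = Cv₀ = (9, 14, 9)
w2 = Cw1 = (111, 151, 111)
w3 = Cw2 = (1239, 1754, 1239)
The requested component of w3 is 1754.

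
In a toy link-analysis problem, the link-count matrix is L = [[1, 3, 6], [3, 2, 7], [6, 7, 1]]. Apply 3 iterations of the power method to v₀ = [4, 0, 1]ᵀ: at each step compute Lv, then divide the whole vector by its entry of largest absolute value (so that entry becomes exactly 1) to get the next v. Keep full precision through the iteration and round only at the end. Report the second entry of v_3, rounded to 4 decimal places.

0.8268

Lv0 = (10.00000, 19.00000, 25.00000); divide by 25.00000 → v1 = (0.40000, 0.76000, 1.00000)
Lv1 = (8.68000, 9.72000, 8.72000); divide by 9.72000 → v2 = (0.89300, 1.00000, 0.89712)
Lv2 = (9.27572, 10.95885, 13.25514); divide by 13.25514 → v3 = (0.69978, 0.82676, 1.00000)
Requested entry of v3: 2663/3221 = 0.8268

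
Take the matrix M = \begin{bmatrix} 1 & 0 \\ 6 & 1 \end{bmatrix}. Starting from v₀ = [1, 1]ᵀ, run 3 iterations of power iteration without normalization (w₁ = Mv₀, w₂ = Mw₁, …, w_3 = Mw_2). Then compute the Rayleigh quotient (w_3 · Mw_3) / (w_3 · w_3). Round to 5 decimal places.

λ ≈ 1.31492

w1 = Mv₀ = (1·1 + 0·1; 6·1 + 1·1) = (1, 7)
w2 = Mw1 = (1·1 + 0·7; 6·1 + 1·7) = (1, 13)
w3 = Mw2 = (1, 19)
Mw3 = (1, 25)
w3·Mw3 = 1·1 + 19·25 = 476; w3·w3 = 1·1 + 19·19 = 362
λ ≈ 476/362 = 1.31492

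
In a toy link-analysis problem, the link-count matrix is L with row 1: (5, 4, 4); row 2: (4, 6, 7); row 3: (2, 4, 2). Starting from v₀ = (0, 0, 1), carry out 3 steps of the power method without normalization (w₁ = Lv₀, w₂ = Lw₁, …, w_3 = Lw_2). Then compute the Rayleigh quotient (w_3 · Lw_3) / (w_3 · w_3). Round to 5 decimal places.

w1 = Lv₀ = (5·0 + 4·0 + 4·1; 4·0 + 6·0 + 7·1; 2·0 + 4·0 + 2·1) = (4, 7, 2)
w2 = Lw1 = (5·4 + 4·7 + 4·2; 4·4 + 6·7 + 7·2; 2·4 + 4·7 + 2·2) = (56, 72, 40)
w3 = Lw2 = (728, 936, 480)
Lw3 = (9304, 11888, 6160)
w3·Lw3 = 728·9304 + 936·11888 + 480·6160 = 20857280; w3·w3 = 728·728 + 936·936 + 480·480 = 1636480
λ ≈ 20857280/1636480 = 12.74521

λ ≈ 12.74521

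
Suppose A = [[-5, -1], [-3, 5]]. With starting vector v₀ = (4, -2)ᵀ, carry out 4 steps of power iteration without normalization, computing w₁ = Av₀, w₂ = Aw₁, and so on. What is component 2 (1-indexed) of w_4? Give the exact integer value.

w1 = Av₀ = ((-5)·4 + (-1)·(-2); (-3)·4 + 5·(-2)) = (-18, -22)
w2 = Aw1 = ((-5)·(-18) + (-1)·(-22); (-3)·(-18) + 5·(-22)) = (112, -56)
w3 = Aw2 = (-504, -616)
w4 = Aw3 = (3136, -1568)
The requested component of w4 is -1568.

-1568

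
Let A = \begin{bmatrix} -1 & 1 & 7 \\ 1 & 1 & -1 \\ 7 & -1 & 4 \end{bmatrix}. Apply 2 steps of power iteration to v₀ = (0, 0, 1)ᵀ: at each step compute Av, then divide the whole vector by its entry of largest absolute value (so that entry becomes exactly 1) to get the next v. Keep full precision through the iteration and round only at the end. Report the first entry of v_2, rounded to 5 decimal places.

0.30303

Av0 = (7.000000, -1.000000, 4.000000); divide by 7.000000 → v1 = (1.000000, -0.142857, 0.571429)
Av1 = (2.857143, 0.285714, 9.428571); divide by 9.428571 → v2 = (0.303030, 0.030303, 1.000000)
Requested entry of v2: 20/66 = 0.30303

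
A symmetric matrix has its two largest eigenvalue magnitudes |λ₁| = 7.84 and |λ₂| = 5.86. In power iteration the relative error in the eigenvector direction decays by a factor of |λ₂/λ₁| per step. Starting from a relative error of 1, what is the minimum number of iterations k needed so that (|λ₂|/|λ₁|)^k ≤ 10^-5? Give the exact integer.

|λ₂/λ₁| = 5.86/7.84 = 0.74745
Need k ≥ ln(10^-5) / ln(0.74745) = -11.5129 / -0.2911 ≈ 39.551
Smallest integer k satisfying the bound: 40

40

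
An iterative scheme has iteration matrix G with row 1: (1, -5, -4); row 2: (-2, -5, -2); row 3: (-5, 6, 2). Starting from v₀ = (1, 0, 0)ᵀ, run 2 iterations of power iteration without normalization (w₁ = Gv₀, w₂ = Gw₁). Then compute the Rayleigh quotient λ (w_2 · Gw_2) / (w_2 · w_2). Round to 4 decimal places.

w1 = Gv₀ = (1, -2, -5)
w2 = Gw1 = (31, 18, -27)
Gw2 = (49, -98, -101)
w2·Gw2 = 31·49 + 18·(-98) + (-27)·(-101) = 2482; w2·w2 = 31·31 + 18·18 + (-27)·(-27) = 2014
λ ≈ 2482/2014 = 1.2324

1.2324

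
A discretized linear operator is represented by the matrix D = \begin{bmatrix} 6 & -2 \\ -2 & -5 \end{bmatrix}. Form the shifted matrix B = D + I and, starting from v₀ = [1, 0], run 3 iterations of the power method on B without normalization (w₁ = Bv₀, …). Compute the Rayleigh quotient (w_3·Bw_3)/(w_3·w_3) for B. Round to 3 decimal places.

B = D + I has rows (7, -2); (-2, -4)
w1 = Bv₀ = (7·1 + (-2)·0; (-2)·1 + (-4)·0) = (7, -2)
w2 = Bw1 = (7·7 + (-2)·(-2); (-2)·7 + (-4)·(-2)) = (53, -6)
w3 = Bw2 = (383, -82)
Bw3 = (2845, -438)
w3·Bw3 = 1125551; w3·w3 = 153413; μ ≈ 1125551/153413 = 7.337

7.337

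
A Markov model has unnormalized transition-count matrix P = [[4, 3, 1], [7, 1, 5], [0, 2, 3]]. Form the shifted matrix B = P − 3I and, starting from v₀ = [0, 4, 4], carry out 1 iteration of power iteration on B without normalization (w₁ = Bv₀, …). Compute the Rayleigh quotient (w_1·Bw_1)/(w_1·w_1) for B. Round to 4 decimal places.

μ ≈ 5.7931

B = P − 3I has rows (1, 3, 1); (7, -2, 5); (0, 2, 0)
w1 = Bv₀ = (16, 12, 8)
Bw1 = (60, 128, 24)
w1·Bw1 = 2688; w1·w1 = 464; μ ≈ 2688/464 = 5.7931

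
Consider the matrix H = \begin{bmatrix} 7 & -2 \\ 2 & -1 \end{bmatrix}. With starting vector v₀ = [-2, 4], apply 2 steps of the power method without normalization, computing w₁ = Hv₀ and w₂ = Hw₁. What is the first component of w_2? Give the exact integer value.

w1 = Hv₀ = (-22, -8)
w2 = Hw1 = (-138, -36)
The requested component of w2 is -138.

-138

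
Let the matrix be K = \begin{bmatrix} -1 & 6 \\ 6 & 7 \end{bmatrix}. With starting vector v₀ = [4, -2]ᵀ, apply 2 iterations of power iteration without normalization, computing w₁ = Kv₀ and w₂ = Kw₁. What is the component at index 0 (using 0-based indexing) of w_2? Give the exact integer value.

w1 = Kv₀ = (-16, 10)
w2 = Kw1 = (76, -26)
The requested component of w2 is 76.

76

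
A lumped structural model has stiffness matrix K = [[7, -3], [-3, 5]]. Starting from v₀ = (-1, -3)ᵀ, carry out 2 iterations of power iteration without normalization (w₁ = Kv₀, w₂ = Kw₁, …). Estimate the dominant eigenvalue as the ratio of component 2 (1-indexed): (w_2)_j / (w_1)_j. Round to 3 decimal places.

w1 = Kv₀ = (7·(-1) + (-3)·(-3); (-3)·(-1) + 5·(-3)) = (2, -12)
w2 = Kw1 = (7·2 + (-3)·(-12); (-3)·2 + 5·(-12)) = (50, -66)
Ratio at component: -66 / -12 = 5.500

λ ≈ 5.500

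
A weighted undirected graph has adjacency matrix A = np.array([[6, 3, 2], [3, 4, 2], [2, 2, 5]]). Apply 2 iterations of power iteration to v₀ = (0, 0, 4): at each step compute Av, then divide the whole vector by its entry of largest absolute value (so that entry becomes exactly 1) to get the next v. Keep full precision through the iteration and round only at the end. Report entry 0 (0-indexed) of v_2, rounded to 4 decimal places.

Av0 = (8.00000, 8.00000, 20.00000); divide by 20.00000 → v1 = (0.40000, 0.40000, 1.00000)
Av1 = (5.60000, 4.80000, 6.60000); divide by 6.60000 → v2 = (0.84848, 0.72727, 1.00000)
Requested entry of v2: 112/132 = 0.8485

0.8485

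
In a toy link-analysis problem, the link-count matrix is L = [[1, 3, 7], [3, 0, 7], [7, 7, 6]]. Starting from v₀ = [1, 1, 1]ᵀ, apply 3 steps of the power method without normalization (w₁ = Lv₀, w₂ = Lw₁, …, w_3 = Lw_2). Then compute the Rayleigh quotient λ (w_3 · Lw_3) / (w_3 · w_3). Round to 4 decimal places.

w1 = Lv₀ = (1·1 + 3·1 + 7·1; 3·1 + 0·1 + 7·1; 7·1 + 7·1 + 6·1) = (11, 10, 20)
w2 = Lw1 = (1·11 + 3·10 + 7·20; 3·11 + 0·10 + 7·20; 7·11 + 7·10 + 6·20) = (181, 173, 267)
w3 = Lw2 = (2569, 2412, 4080)
Lw3 = (38365, 36267, 59347)
w3·Lw3 = 2569·38365 + 2412·36267 + 4080·59347 = 428171449; w3·w3 = 2569·2569 + 2412·2412 + 4080·4080 = 29063905
λ ≈ 428171449/29063905 = 14.7321

14.7321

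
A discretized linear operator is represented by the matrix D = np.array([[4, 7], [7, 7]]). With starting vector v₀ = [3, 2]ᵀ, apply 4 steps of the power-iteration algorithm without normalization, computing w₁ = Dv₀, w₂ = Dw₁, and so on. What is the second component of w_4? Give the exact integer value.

68719

w1 = Dv₀ = (26, 35)
w2 = Dw1 = (349, 427)
w3 = Dw2 = (4385, 5432)
w4 = Dw3 = (55564, 68719)
The requested component of w4 is 68719.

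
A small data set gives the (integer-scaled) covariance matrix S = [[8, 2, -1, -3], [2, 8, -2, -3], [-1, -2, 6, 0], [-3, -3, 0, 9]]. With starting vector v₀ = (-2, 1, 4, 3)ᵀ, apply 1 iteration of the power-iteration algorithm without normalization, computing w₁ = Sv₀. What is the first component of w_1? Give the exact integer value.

w1 = Sv₀ = (-27, -13, 24, 30)
The requested component of w1 is -27.

-27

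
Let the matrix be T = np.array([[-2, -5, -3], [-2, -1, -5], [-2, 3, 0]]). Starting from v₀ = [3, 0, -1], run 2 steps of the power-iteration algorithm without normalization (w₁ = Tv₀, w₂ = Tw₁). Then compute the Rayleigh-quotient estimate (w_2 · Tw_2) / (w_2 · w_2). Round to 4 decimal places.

w1 = Tv₀ = ((-2)·3 + (-5)·0 + (-3)·(-1); (-2)·3 + (-1)·0 + (-5)·(-1); (-2)·3 + 3·0 + 0·(-1)) = (-3, -1, -6)
w2 = Tw1 = ((-2)·(-3) + (-5)·(-1) + (-3)·(-6); (-2)·(-3) + (-1)·(-1) + (-5)·(-6); (-2)·(-3) + 3·(-1) + 0·(-6)) = (29, 37, 3)
Tw2 = (-252, -110, 53)
w2·Tw2 = 29·(-252) + 37·(-110) + 3·53 = -11219; w2·w2 = 29·29 + 37·37 + 3·3 = 2219
λ ≈ -11219/2219 = -5.0559

λ ≈ -5.0559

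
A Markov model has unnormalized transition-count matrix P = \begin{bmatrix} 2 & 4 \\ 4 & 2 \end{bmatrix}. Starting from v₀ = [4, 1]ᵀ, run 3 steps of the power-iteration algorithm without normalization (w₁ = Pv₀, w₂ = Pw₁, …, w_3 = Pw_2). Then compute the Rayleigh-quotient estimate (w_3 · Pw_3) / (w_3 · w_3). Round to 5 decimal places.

w1 = Pv₀ = (2·4 + 4·1; 4·4 + 2·1) = (12, 18)
w2 = Pw1 = (2·12 + 4·18; 4·12 + 2·18) = (96, 84)
w3 = Pw2 = (528, 552)
Pw3 = (3264, 3216)
w3·Pw3 = 528·3264 + 552·3216 = 3498624; w3·w3 = 528·528 + 552·552 = 583488
λ ≈ 3498624/583488 = 5.99605

λ ≈ 5.99605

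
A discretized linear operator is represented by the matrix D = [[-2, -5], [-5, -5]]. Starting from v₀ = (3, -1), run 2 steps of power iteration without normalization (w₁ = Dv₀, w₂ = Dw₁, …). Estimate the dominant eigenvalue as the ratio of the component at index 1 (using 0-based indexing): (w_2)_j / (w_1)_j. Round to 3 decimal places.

w1 = Dv₀ = (-1, -10)
w2 = Dw1 = (52, 55)
Ratio at component: 55 / -10 = -5.500

-5.500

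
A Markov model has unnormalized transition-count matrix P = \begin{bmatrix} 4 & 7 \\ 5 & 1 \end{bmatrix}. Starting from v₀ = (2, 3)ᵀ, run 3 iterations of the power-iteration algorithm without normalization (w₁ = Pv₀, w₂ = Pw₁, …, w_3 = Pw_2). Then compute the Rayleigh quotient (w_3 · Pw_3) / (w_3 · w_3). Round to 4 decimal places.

w1 = Pv₀ = (29, 13)
w2 = Pw1 = (207, 158)
w3 = Pw2 = (1934, 1193)
Pw3 = (16087, 10863)
w3·Pw3 = 1934·16087 + 1193·10863 = 44071817; w3·w3 = 1934·1934 + 1193·1193 = 5163605
λ ≈ 44071817/5163605 = 8.5351

8.5351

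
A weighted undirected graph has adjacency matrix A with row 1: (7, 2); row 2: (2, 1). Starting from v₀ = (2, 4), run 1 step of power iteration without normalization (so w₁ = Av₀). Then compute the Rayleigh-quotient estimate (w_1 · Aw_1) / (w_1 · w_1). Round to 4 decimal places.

7.5839

w1 = Av₀ = (22, 8)
Aw1 = (170, 52)
w1·Aw1 = 22·170 + 8·52 = 4156; w1·w1 = 22·22 + 8·8 = 548
λ ≈ 4156/548 = 7.5839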